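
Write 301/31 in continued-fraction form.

[9; 1, 2, 2, 4]

Run the Euclidean algorithm on 301 and 31; the successive quotients are the partial quotients a_0, a_1, ... (each step inverts the fractional part left over by the previous one):
  301 = 9*31 + 22, so a_0 = 9.
  31 = 1*22 + 9, so a_1 = 1.
  22 = 2*9 + 4, so a_2 = 2.
  9 = 2*4 + 1, so a_3 = 2.
  4 = 4*1 + 0, so a_4 = 4.
The remainder reaches 0 after 5 divisions, so the expansion has 5 partial quotients, read off in order.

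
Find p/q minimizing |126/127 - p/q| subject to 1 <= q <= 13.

Expand x = 126/127 as a continued fraction with the Euclidean algorithm:
  126 = 0*127 + 126, so a_0 = 0.
  127 = 1*126 + 1, so a_1 = 1.
  126 = 126*1 + 0, so a_2 = 126.
so x = [0; 1, 126].
Convergents (p_i = a_i*p_{i-1} + p_{i-2}, q_i = a_i*q_{i-1} + q_{i-2} with p_{-2}=0, p_{-1}=1, q_{-2}=1, q_{-1}=0), until the denominator exceeds 13:
  i=0: a_0=0, p_0 = 0*1 + 0 = 0, q_0 = 0*0 + 1 = 1.
  i=1: a_1=1, p_1 = 1*0 + 1 = 1, q_1 = 1*1 + 0 = 1.
  i=2: a_2=126, p_2 = 126*1 + 0 = 126, q_2 = 126*1 + 1 = 127.
q_2 = 127 > 13, so the last convergent with denominator <= 13 is p_1/q_1 = 1/1.
The closest fraction with denominator <= 13 is either p_1/q_1 or the intermediate fraction (k*p_1 + p_0)/(k*q_1 + q_0) with the largest k >= 1 whose denominator stays <= 13; these approach x as k grows, and every other convergent or intermediate fraction in range is farther away.
Largest k: floor((13 - q_0)/q_1) = floor((13 - 1)/1) = 12.
That gives (12*1 + 0)/(12*1 + 1) = 12/13.
Compare the errors: |x - 1/1| = |126*1 - 1*127|/(127*1) = 1/127, and |x - 12/13| = |126*13 - 12*127|/(127*13) = 114/1651.
Cross-multiplying, 1*1651 = 1651 < 14478 = 114*127, so 1/127 is smaller: the convergent 1/1 is closer to x than 12/13.

1/1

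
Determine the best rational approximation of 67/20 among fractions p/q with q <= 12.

37/11

Expand x = 67/20 as a continued fraction with the Euclidean algorithm:
  67 = 3*20 + 7, so a_0 = 3.
  20 = 2*7 + 6, so a_1 = 2.
  7 = 1*6 + 1, so a_2 = 1.
  6 = 6*1 + 0, so a_3 = 6.
so x = [3; 2, 1, 6].
Convergents (p_i = a_i*p_{i-1} + p_{i-2}, q_i = a_i*q_{i-1} + q_{i-2} with p_{-2}=0, p_{-1}=1, q_{-2}=1, q_{-1}=0), until the denominator exceeds 12:
  i=0: a_0=3, p_0 = 3*1 + 0 = 3, q_0 = 3*0 + 1 = 1.
  i=1: a_1=2, p_1 = 2*3 + 1 = 7, q_1 = 2*1 + 0 = 2.
  i=2: a_2=1, p_2 = 1*7 + 3 = 10, q_2 = 1*2 + 1 = 3.
  i=3: a_3=6, p_3 = 6*10 + 7 = 67, q_3 = 6*3 + 2 = 20.
q_3 = 20 > 12, so the last convergent with denominator <= 12 is p_2/q_2 = 10/3.
The closest fraction with denominator <= 12 is either p_2/q_2 or the intermediate fraction (k*p_2 + p_1)/(k*q_2 + q_1) with the largest k >= 1 whose denominator stays <= 12; these approach x as k grows, and every other convergent or intermediate fraction in range is farther away.
Largest k: floor((12 - q_1)/q_2) = floor((12 - 2)/3) = 3.
That gives (3*10 + 7)/(3*3 + 2) = 37/11.
Compare the errors: |x - 10/3| = |67*3 - 10*20|/(20*3) = 1/60, and |x - 37/11| = |67*11 - 37*20|/(20*11) = 3/220.
Cross-multiplying, 3*60 = 180 < 220 = 1*220, so 3/220 is smaller: the intermediate fraction 37/11 is closer to x than 10/3.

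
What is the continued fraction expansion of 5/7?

Run the Euclidean algorithm on 5 and 7; the successive quotients are the partial quotients a_0, a_1, ... (each step inverts the fractional part left over by the previous one):
  5 = 0*7 + 5, so a_0 = 0.
  7 = 1*5 + 2, so a_1 = 1.
  5 = 2*2 + 1, so a_2 = 2.
  2 = 2*1 + 0, so a_3 = 2.
The remainder reaches 0 after 4 divisions, so the expansion has 4 partial quotients, read off in order.

[0; 1, 2, 2]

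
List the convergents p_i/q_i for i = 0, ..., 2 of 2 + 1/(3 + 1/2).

2/1, 7/3, 16/7

Using the convergent recurrence p_i = a_i*p_{i-1} + p_{i-2}, q_i = a_i*q_{i-1} + q_{i-2} with p_{-2}=0, p_{-1}=1, q_{-2}=1, q_{-1}=0:
  i=0: a_0=2, p_0 = 2*1 + 0 = 2, q_0 = 2*0 + 1 = 1.
  i=1: a_1=3, p_1 = 3*2 + 1 = 7, q_1 = 3*1 + 0 = 3.
  i=2: a_2=2, p_2 = 2*7 + 2 = 16, q_2 = 2*3 + 1 = 7.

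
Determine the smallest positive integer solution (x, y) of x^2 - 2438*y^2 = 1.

(x, y) = (1259387, 25506)

First expand sqrt(2438) as a continued fraction. With x_i = (sqrt(2438) + m_i)/d_i and (m_0, d_0) = (0, 1): a_0 = floor(sqrt(2438)) = 49, since 49^2 = 2401 <= 2438 < 2500 = 50^2.
Iterate m_{i+1} = d_i*a_i - m_i, d_{i+1} = (2438 - m_{i+1}^2)/d_i, a_{i+1} = floor((a_0 + m_{i+1})/d_{i+1}):
  m_1 = 1*49 - 0 = 49, d_1 = (2438 - 49^2)/1 = 37/1 = 37, a_1 = floor((49 + 49)/37) = 2.
  m_2 = 37*2 - 49 = 25, d_2 = (2438 - 25^2)/37 = 1813/37 = 49, a_2 = floor((49 + 25)/49) = 1.
  m_3 = 49*1 - 25 = 24, d_3 = (2438 - 24^2)/49 = 1862/49 = 38, a_3 = floor((49 + 24)/38) = 1.
  m_4 = 38*1 - 24 = 14, d_4 = (2438 - 14^2)/38 = 2242/38 = 59, a_4 = floor((49 + 14)/59) = 1.
  m_5 = 59*1 - 14 = 45, d_5 = (2438 - 45^2)/59 = 413/59 = 7, a_5 = floor((49 + 45)/7) = 13.
  m_6 = 7*13 - 45 = 46, d_6 = (2438 - 46^2)/7 = 322/7 = 46, a_6 = floor((49 + 46)/46) = 2.
  m_7 = 46*2 - 46 = 46, d_7 = (2438 - 46^2)/46 = 322/46 = 7, a_7 = floor((49 + 46)/7) = 13.
  m_8 = 7*13 - 46 = 45, d_8 = (2438 - 45^2)/7 = 413/7 = 59, a_8 = floor((49 + 45)/59) = 1.
  m_9 = 59*1 - 45 = 14, d_9 = (2438 - 14^2)/59 = 2242/59 = 38, a_9 = floor((49 + 14)/38) = 1.
  m_10 = 38*1 - 14 = 24, d_10 = (2438 - 24^2)/38 = 1862/38 = 49, a_10 = floor((49 + 24)/49) = 1.
  m_11 = 49*1 - 24 = 25, d_11 = (2438 - 25^2)/49 = 1813/49 = 37, a_11 = floor((49 + 25)/37) = 2.
  m_12 = 37*2 - 25 = 49, d_12 = (2438 - 49^2)/37 = 37/37 = 1, a_12 = floor((49 + 49)/1) = 98.
  m_13 = 1*98 - 49 = 49, d_13 = (2438 - 49^2)/1 = 37/1 = 37: (m_13, d_13) = (m_1, d_1) = (49, 37), so from here the quotients repeat a_1, ..., a_12; the period length is 12.
So sqrt(2438) = [49; (2, 1, 1, 1, 13, 2, 13, 1, 1, 1, 2, 98)] with period length k = 12.
k is even, so the fundamental solution of x^2 - 2438y^2 = 1 is (p_{k-1}, q_{k-1}) = (p_11, q_11); compute convergents through index 11.
Convergents (p_i = a_i*p_{i-1} + p_{i-2}, q_i = a_i*q_{i-1} + q_{i-2} with p_{-2}=0, p_{-1}=1, q_{-2}=1, q_{-1}=0):
  i=0: a_0=49, p_0 = 49*1 + 0 = 49, q_0 = 49*0 + 1 = 1.
  i=1: a_1=2, p_1 = 2*49 + 1 = 99, q_1 = 2*1 + 0 = 2.
  i=2: a_2=1, p_2 = 1*99 + 49 = 148, q_2 = 1*2 + 1 = 3.
  i=3: a_3=1, p_3 = 1*148 + 99 = 247, q_3 = 1*3 + 2 = 5.
  i=4: a_4=1, p_4 = 1*247 + 148 = 395, q_4 = 1*5 + 3 = 8.
  i=5: a_5=13, p_5 = 13*395 + 247 = 5382, q_5 = 13*8 + 5 = 109.
  i=6: a_6=2, p_6 = 2*5382 + 395 = 11159, q_6 = 2*109 + 8 = 226.
  i=7: a_7=13, p_7 = 13*11159 + 5382 = 150449, q_7 = 13*226 + 109 = 3047.
  i=8: a_8=1, p_8 = 1*150449 + 11159 = 161608, q_8 = 1*3047 + 226 = 3273.
  i=9: a_9=1, p_9 = 1*161608 + 150449 = 312057, q_9 = 1*3273 + 3047 = 6320.
  i=10: a_10=1, p_10 = 1*312057 + 161608 = 473665, q_10 = 1*6320 + 3273 = 9593.
  i=11: a_11=2, p_11 = 2*473665 + 312057 = 1259387, q_11 = 2*9593 + 6320 = 25506.
Check: 1259387^2 - 2438*25506^2 = 1586055615769 - 1586055615768 = 1, so (x, y) = (1259387, 25506) solves the equation, and by the theorem it is the least positive solution.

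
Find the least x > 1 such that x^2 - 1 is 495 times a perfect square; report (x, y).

(x, y) = (89, 4)

First expand sqrt(495) as a continued fraction. With x_i = (sqrt(495) + m_i)/d_i and (m_0, d_0) = (0, 1): a_0 = floor(sqrt(495)) = 22, since 22^2 = 484 <= 495 < 529 = 23^2.
Iterate m_{i+1} = d_i*a_i - m_i, d_{i+1} = (495 - m_{i+1}^2)/d_i, a_{i+1} = floor((a_0 + m_{i+1})/d_{i+1}):
  m_1 = 1*22 - 0 = 22, d_1 = (495 - 22^2)/1 = 11/1 = 11, a_1 = floor((22 + 22)/11) = 4.
  m_2 = 11*4 - 22 = 22, d_2 = (495 - 22^2)/11 = 11/11 = 1, a_2 = floor((22 + 22)/1) = 44.
  m_3 = 1*44 - 22 = 22, d_3 = (495 - 22^2)/1 = 11/1 = 11: (m_3, d_3) = (m_1, d_1) = (22, 11), so from here the quotients repeat a_1, a_2; the period length is 2.
So sqrt(495) = [22; (4, 44)] with period length k = 2.
k is even, so the fundamental solution of x^2 - 495y^2 = 1 is (p_{k-1}, q_{k-1}) = (p_1, q_1); compute convergents through index 1.
Convergents (p_i = a_i*p_{i-1} + p_{i-2}, q_i = a_i*q_{i-1} + q_{i-2} with p_{-2}=0, p_{-1}=1, q_{-2}=1, q_{-1}=0):
  i=0: a_0=22, p_0 = 22*1 + 0 = 22, q_0 = 22*0 + 1 = 1.
  i=1: a_1=4, p_1 = 4*22 + 1 = 89, q_1 = 4*1 + 0 = 4.
Check: 89^2 - 495*4^2 = 7921 - 7920 = 1, so (x, y) = (89, 4) solves the equation, and by the theorem it is the least positive solution.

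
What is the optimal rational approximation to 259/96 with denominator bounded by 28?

27/10

Expand x = 259/96 as a continued fraction with the Euclidean algorithm:
  259 = 2*96 + 67, so a_0 = 2.
  96 = 1*67 + 29, so a_1 = 1.
  67 = 2*29 + 9, so a_2 = 2.
  29 = 3*9 + 2, so a_3 = 3.
  9 = 4*2 + 1, so a_4 = 4.
  2 = 2*1 + 0, so a_5 = 2.
so x = [2; 1, 2, 3, 4, 2].
Convergents (p_i = a_i*p_{i-1} + p_{i-2}, q_i = a_i*q_{i-1} + q_{i-2} with p_{-2}=0, p_{-1}=1, q_{-2}=1, q_{-1}=0), until the denominator exceeds 28:
  i=0: a_0=2, p_0 = 2*1 + 0 = 2, q_0 = 2*0 + 1 = 1.
  i=1: a_1=1, p_1 = 1*2 + 1 = 3, q_1 = 1*1 + 0 = 1.
  i=2: a_2=2, p_2 = 2*3 + 2 = 8, q_2 = 2*1 + 1 = 3.
  i=3: a_3=3, p_3 = 3*8 + 3 = 27, q_3 = 3*3 + 1 = 10.
  i=4: a_4=4, p_4 = 4*27 + 8 = 116, q_4 = 4*10 + 3 = 43.
q_4 = 43 > 28, so the last convergent with denominator <= 28 is p_3/q_3 = 27/10.
The closest fraction with denominator <= 28 is either p_3/q_3 or the intermediate fraction (k*p_3 + p_2)/(k*q_3 + q_2) with the largest k >= 1 whose denominator stays <= 28; these approach x as k grows, and every other convergent or intermediate fraction in range is farther away.
Largest k: floor((28 - q_2)/q_3) = floor((28 - 3)/10) = 2.
That gives (2*27 + 8)/(2*10 + 3) = 62/23.
Compare the errors: |x - 27/10| = |259*10 - 27*96|/(96*10) = 2/960, and |x - 62/23| = |259*23 - 62*96|/(96*23) = 5/2208.
Cross-multiplying, 2*2208 = 4416 < 4800 = 5*960, so 2/960 is smaller: the convergent 27/10 is closer to x than 62/23.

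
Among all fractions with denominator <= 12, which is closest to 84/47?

Expand x = 84/47 as a continued fraction with the Euclidean algorithm:
  84 = 1*47 + 37, so a_0 = 1.
  47 = 1*37 + 10, so a_1 = 1.
  37 = 3*10 + 7, so a_2 = 3.
  10 = 1*7 + 3, so a_3 = 1.
  7 = 2*3 + 1, so a_4 = 2.
  3 = 3*1 + 0, so a_5 = 3.
so x = [1; 1, 3, 1, 2, 3].
Convergents (p_i = a_i*p_{i-1} + p_{i-2}, q_i = a_i*q_{i-1} + q_{i-2} with p_{-2}=0, p_{-1}=1, q_{-2}=1, q_{-1}=0), until the denominator exceeds 12:
  i=0: a_0=1, p_0 = 1*1 + 0 = 1, q_0 = 1*0 + 1 = 1.
  i=1: a_1=1, p_1 = 1*1 + 1 = 2, q_1 = 1*1 + 0 = 1.
  i=2: a_2=3, p_2 = 3*2 + 1 = 7, q_2 = 3*1 + 1 = 4.
  i=3: a_3=1, p_3 = 1*7 + 2 = 9, q_3 = 1*4 + 1 = 5.
  i=4: a_4=2, p_4 = 2*9 + 7 = 25, q_4 = 2*5 + 4 = 14.
q_4 = 14 > 12, so the last convergent with denominator <= 12 is p_3/q_3 = 9/5.
The closest fraction with denominator <= 12 is either p_3/q_3 or the intermediate fraction (k*p_3 + p_2)/(k*q_3 + q_2) with the largest k >= 1 whose denominator stays <= 12; these approach x as k grows, and every other convergent or intermediate fraction in range is farther away.
Largest k: floor((12 - q_2)/q_3) = floor((12 - 4)/5) = 1.
That gives (1*9 + 7)/(1*5 + 4) = 16/9.
Compare the errors: |x - 9/5| = |84*5 - 9*47|/(47*5) = 3/235, and |x - 16/9| = |84*9 - 16*47|/(47*9) = 4/423.
Cross-multiplying, 4*235 = 940 < 1269 = 3*423, so 4/423 is smaller: the intermediate fraction 16/9 is closer to x than 9/5.

16/9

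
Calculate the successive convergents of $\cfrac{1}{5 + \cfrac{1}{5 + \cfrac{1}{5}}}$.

0/1, 1/5, 5/26, 26/135

Using the convergent recurrence p_i = a_i*p_{i-1} + p_{i-2}, q_i = a_i*q_{i-1} + q_{i-2} with p_{-2}=0, p_{-1}=1, q_{-2}=1, q_{-1}=0:
  i=0: a_0=0, p_0 = 0*1 + 0 = 0, q_0 = 0*0 + 1 = 1.
  i=1: a_1=5, p_1 = 5*0 + 1 = 1, q_1 = 5*1 + 0 = 5.
  i=2: a_2=5, p_2 = 5*1 + 0 = 5, q_2 = 5*5 + 1 = 26.
  i=3: a_3=5, p_3 = 5*5 + 1 = 26, q_3 = 5*26 + 5 = 135.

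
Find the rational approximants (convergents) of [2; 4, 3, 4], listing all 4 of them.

Using the convergent recurrence p_i = a_i*p_{i-1} + p_{i-2}, q_i = a_i*q_{i-1} + q_{i-2} with p_{-2}=0, p_{-1}=1, q_{-2}=1, q_{-1}=0:
  i=0: a_0=2, p_0 = 2*1 + 0 = 2, q_0 = 2*0 + 1 = 1.
  i=1: a_1=4, p_1 = 4*2 + 1 = 9, q_1 = 4*1 + 0 = 4.
  i=2: a_2=3, p_2 = 3*9 + 2 = 29, q_2 = 3*4 + 1 = 13.
  i=3: a_3=4, p_3 = 4*29 + 9 = 125, q_3 = 4*13 + 4 = 56.

2/1, 9/4, 29/13, 125/56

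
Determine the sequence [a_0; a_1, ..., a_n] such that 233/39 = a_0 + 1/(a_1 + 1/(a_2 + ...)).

[5; 1, 38]

Run the Euclidean algorithm on 233 and 39; the successive quotients are the partial quotients a_0, a_1, ... (each step inverts the fractional part left over by the previous one):
  233 = 5*39 + 38, so a_0 = 5.
  39 = 1*38 + 1, so a_1 = 1.
  38 = 38*1 + 0, so a_2 = 38.
The remainder reaches 0 after 3 divisions, so the expansion has 3 partial quotients, read off in order.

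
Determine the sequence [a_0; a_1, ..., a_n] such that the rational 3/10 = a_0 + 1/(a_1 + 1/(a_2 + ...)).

Run the Euclidean algorithm on 3 and 10; the successive quotients are the partial quotients a_0, a_1, ... (each step inverts the fractional part left over by the previous one):
  3 = 0*10 + 3, so a_0 = 0.
  10 = 3*3 + 1, so a_1 = 3.
  3 = 3*1 + 0, so a_2 = 3.
The remainder reaches 0 after 3 divisions, so the expansion has 3 partial quotients, read off in order.

[0; 3, 3]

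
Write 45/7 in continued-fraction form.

[6; 2, 3]

Run the Euclidean algorithm on 45 and 7; the successive quotients are the partial quotients a_0, a_1, ... (each step inverts the fractional part left over by the previous one):
  45 = 6*7 + 3, so a_0 = 6.
  7 = 2*3 + 1, so a_1 = 2.
  3 = 3*1 + 0, so a_2 = 3.
The remainder reaches 0 after 3 divisions, so the expansion has 3 partial quotients, read off in order.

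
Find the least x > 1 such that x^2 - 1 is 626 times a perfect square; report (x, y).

First expand sqrt(626) as a continued fraction. With x_i = (sqrt(626) + m_i)/d_i and (m_0, d_0) = (0, 1): a_0 = floor(sqrt(626)) = 25, since 25^2 = 625 <= 626 < 676 = 26^2.
Iterate m_{i+1} = d_i*a_i - m_i, d_{i+1} = (626 - m_{i+1}^2)/d_i, a_{i+1} = floor((a_0 + m_{i+1})/d_{i+1}):
  m_1 = 1*25 - 0 = 25, d_1 = (626 - 25^2)/1 = 1/1 = 1, a_1 = floor((25 + 25)/1) = 50.
  m_2 = 1*50 - 25 = 25, d_2 = (626 - 25^2)/1 = 1/1 = 1: (m_2, d_2) = (m_1, d_1) = (25, 1), so from here the quotient a_1 repeats; the period length is 1.
So sqrt(626) = [25; (50)] with period length k = 1.
k is odd, so (p_{k-1}, q_{k-1}) only solves x^2 - 626y^2 = -1 and the fundamental solution of x^2 - 626y^2 = 1 is (p_{2k-1}, q_{2k-1}) = (p_1, q_1); compute convergents through index 1, running through the period twice.
Convergents (p_i = a_i*p_{i-1} + p_{i-2}, q_i = a_i*q_{i-1} + q_{i-2} with p_{-2}=0, p_{-1}=1, q_{-2}=1, q_{-1}=0):
  i=0: a_0=25, p_0 = 25*1 + 0 = 25, q_0 = 25*0 + 1 = 1.
  i=1: a_1=50, p_1 = 50*25 + 1 = 1251, q_1 = 50*1 + 0 = 50.
Indeed p_0^2 - 626*q_0^2 = 625 - 626 = -1, not +1.
Check: 1251^2 - 626*50^2 = 1565001 - 1565000 = 1, so (x, y) = (1251, 50) solves the equation, and by the theorem it is the least positive solution.

(x, y) = (1251, 50)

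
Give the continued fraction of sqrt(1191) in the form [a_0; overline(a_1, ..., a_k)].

[34; overline(1, 1, 22, 1, 1, 68)]

Write x_i = (sqrt(1191) + m_i)/d_i with (m_0, d_0) = (0, 1). a_0 = floor(sqrt(1191)) = 34, since 34^2 = 1156 <= 1191 < 1225 = 35^2.
Iterate m_{i+1} = d_i*a_i - m_i, d_{i+1} = (1191 - m_{i+1}^2)/d_i, a_{i+1} = floor((a_0 + m_{i+1})/d_{i+1}):
  m_1 = 1*34 - 0 = 34, d_1 = (1191 - 34^2)/1 = 35/1 = 35, a_1 = floor((34 + 34)/35) = 1.
  m_2 = 35*1 - 34 = 1, d_2 = (1191 - 1^2)/35 = 1190/35 = 34, a_2 = floor((34 + 1)/34) = 1.
  m_3 = 34*1 - 1 = 33, d_3 = (1191 - 33^2)/34 = 102/34 = 3, a_3 = floor((34 + 33)/3) = 22.
  m_4 = 3*22 - 33 = 33, d_4 = (1191 - 33^2)/3 = 102/3 = 34, a_4 = floor((34 + 33)/34) = 1.
  m_5 = 34*1 - 33 = 1, d_5 = (1191 - 1^2)/34 = 1190/34 = 35, a_5 = floor((34 + 1)/35) = 1.
  m_6 = 35*1 - 1 = 34, d_6 = (1191 - 34^2)/35 = 35/35 = 1, a_6 = floor((34 + 34)/1) = 68.
  m_7 = 1*68 - 34 = 34, d_7 = (1191 - 34^2)/1 = 35/1 = 35: (m_7, d_7) = (m_1, d_1) = (34, 35), so from here the quotients repeat a_1, ..., a_6; the period length is 6.
Hence the expansion of sqrt(1191) is a_0 = 34 followed by the repeating block 1, 1, 22, 1, 1, 68 (period 6).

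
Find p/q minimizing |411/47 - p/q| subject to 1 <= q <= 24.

Expand x = 411/47 as a continued fraction with the Euclidean algorithm:
  411 = 8*47 + 35, so a_0 = 8.
  47 = 1*35 + 12, so a_1 = 1.
  35 = 2*12 + 11, so a_2 = 2.
  12 = 1*11 + 1, so a_3 = 1.
  11 = 11*1 + 0, so a_4 = 11.
so x = [8; 1, 2, 1, 11].
Convergents (p_i = a_i*p_{i-1} + p_{i-2}, q_i = a_i*q_{i-1} + q_{i-2} with p_{-2}=0, p_{-1}=1, q_{-2}=1, q_{-1}=0), until the denominator exceeds 24:
  i=0: a_0=8, p_0 = 8*1 + 0 = 8, q_0 = 8*0 + 1 = 1.
  i=1: a_1=1, p_1 = 1*8 + 1 = 9, q_1 = 1*1 + 0 = 1.
  i=2: a_2=2, p_2 = 2*9 + 8 = 26, q_2 = 2*1 + 1 = 3.
  i=3: a_3=1, p_3 = 1*26 + 9 = 35, q_3 = 1*3 + 1 = 4.
  i=4: a_4=11, p_4 = 11*35 + 26 = 411, q_4 = 11*4 + 3 = 47.
q_4 = 47 > 24, so the last convergent with denominator <= 24 is p_3/q_3 = 35/4.
The closest fraction with denominator <= 24 is either p_3/q_3 or the intermediate fraction (k*p_3 + p_2)/(k*q_3 + q_2) with the largest k >= 1 whose denominator stays <= 24; these approach x as k grows, and every other convergent or intermediate fraction in range is farther away.
Largest k: floor((24 - q_2)/q_3) = floor((24 - 3)/4) = 5.
That gives (5*35 + 26)/(5*4 + 3) = 201/23.
Compare the errors: |x - 35/4| = |411*4 - 35*47|/(47*4) = 1/188, and |x - 201/23| = |411*23 - 201*47|/(47*23) = 6/1081.
Cross-multiplying, 1*1081 = 1081 < 1128 = 6*188, so 1/188 is smaller: the convergent 35/4 is closer to x than 201/23.

35/4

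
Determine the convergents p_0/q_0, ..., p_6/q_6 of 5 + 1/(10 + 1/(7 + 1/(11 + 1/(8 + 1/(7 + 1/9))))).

5/1, 51/10, 362/71, 4033/791, 32626/6399, 232415/45584, 2124361/416655

Using the convergent recurrence p_i = a_i*p_{i-1} + p_{i-2}, q_i = a_i*q_{i-1} + q_{i-2} with p_{-2}=0, p_{-1}=1, q_{-2}=1, q_{-1}=0:
  i=0: a_0=5, p_0 = 5*1 + 0 = 5, q_0 = 5*0 + 1 = 1.
  i=1: a_1=10, p_1 = 10*5 + 1 = 51, q_1 = 10*1 + 0 = 10.
  i=2: a_2=7, p_2 = 7*51 + 5 = 362, q_2 = 7*10 + 1 = 71.
  i=3: a_3=11, p_3 = 11*362 + 51 = 4033, q_3 = 11*71 + 10 = 791.
  i=4: a_4=8, p_4 = 8*4033 + 362 = 32626, q_4 = 8*791 + 71 = 6399.
  i=5: a_5=7, p_5 = 7*32626 + 4033 = 232415, q_5 = 7*6399 + 791 = 45584.
  i=6: a_6=9, p_6 = 9*232415 + 32626 = 2124361, q_6 = 9*45584 + 6399 = 416655.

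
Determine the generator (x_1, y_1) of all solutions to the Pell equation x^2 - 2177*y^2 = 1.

First expand sqrt(2177) as a continued fraction. With x_i = (sqrt(2177) + m_i)/d_i and (m_0, d_0) = (0, 1): a_0 = floor(sqrt(2177)) = 46, since 46^2 = 2116 <= 2177 < 2209 = 47^2.
Iterate m_{i+1} = d_i*a_i - m_i, d_{i+1} = (2177 - m_{i+1}^2)/d_i, a_{i+1} = floor((a_0 + m_{i+1})/d_{i+1}):
  m_1 = 1*46 - 0 = 46, d_1 = (2177 - 46^2)/1 = 61/1 = 61, a_1 = floor((46 + 46)/61) = 1.
  m_2 = 61*1 - 46 = 15, d_2 = (2177 - 15^2)/61 = 1952/61 = 32, a_2 = floor((46 + 15)/32) = 1.
  m_3 = 32*1 - 15 = 17, d_3 = (2177 - 17^2)/32 = 1888/32 = 59, a_3 = floor((46 + 17)/59) = 1.
  m_4 = 59*1 - 17 = 42, d_4 = (2177 - 42^2)/59 = 413/59 = 7, a_4 = floor((46 + 42)/7) = 12.
  m_5 = 7*12 - 42 = 42, d_5 = (2177 - 42^2)/7 = 413/7 = 59, a_5 = floor((46 + 42)/59) = 1.
  m_6 = 59*1 - 42 = 17, d_6 = (2177 - 17^2)/59 = 1888/59 = 32, a_6 = floor((46 + 17)/32) = 1.
  m_7 = 32*1 - 17 = 15, d_7 = (2177 - 15^2)/32 = 1952/32 = 61, a_7 = floor((46 + 15)/61) = 1.
  m_8 = 61*1 - 15 = 46, d_8 = (2177 - 46^2)/61 = 61/61 = 1, a_8 = floor((46 + 46)/1) = 92.
  m_9 = 1*92 - 46 = 46, d_9 = (2177 - 46^2)/1 = 61/1 = 61: (m_9, d_9) = (m_1, d_1) = (46, 61), so from here the quotients repeat a_1, ..., a_8; the period length is 8.
So sqrt(2177) = [46; (1, 1, 1, 12, 1, 1, 1, 92)] with period length k = 8.
k is even, so the fundamental solution of x^2 - 2177y^2 = 1 is (p_{k-1}, q_{k-1}) = (p_7, q_7); compute convergents through index 7.
Convergents (p_i = a_i*p_{i-1} + p_{i-2}, q_i = a_i*q_{i-1} + q_{i-2} with p_{-2}=0, p_{-1}=1, q_{-2}=1, q_{-1}=0):
  i=0: a_0=46, p_0 = 46*1 + 0 = 46, q_0 = 46*0 + 1 = 1.
  i=1: a_1=1, p_1 = 1*46 + 1 = 47, q_1 = 1*1 + 0 = 1.
  i=2: a_2=1, p_2 = 1*47 + 46 = 93, q_2 = 1*1 + 1 = 2.
  i=3: a_3=1, p_3 = 1*93 + 47 = 140, q_3 = 1*2 + 1 = 3.
  i=4: a_4=12, p_4 = 12*140 + 93 = 1773, q_4 = 12*3 + 2 = 38.
  i=5: a_5=1, p_5 = 1*1773 + 140 = 1913, q_5 = 1*38 + 3 = 41.
  i=6: a_6=1, p_6 = 1*1913 + 1773 = 3686, q_6 = 1*41 + 38 = 79.
  i=7: a_7=1, p_7 = 1*3686 + 1913 = 5599, q_7 = 1*79 + 41 = 120.
Check: 5599^2 - 2177*120^2 = 31348801 - 31348800 = 1, so (x, y) = (5599, 120) solves the equation, and by the theorem it is the least positive solution.

(x, y) = (5599, 120)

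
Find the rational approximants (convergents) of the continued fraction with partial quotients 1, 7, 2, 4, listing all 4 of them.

Using the convergent recurrence p_i = a_i*p_{i-1} + p_{i-2}, q_i = a_i*q_{i-1} + q_{i-2} with p_{-2}=0, p_{-1}=1, q_{-2}=1, q_{-1}=0:
  i=0: a_0=1, p_0 = 1*1 + 0 = 1, q_0 = 1*0 + 1 = 1.
  i=1: a_1=7, p_1 = 7*1 + 1 = 8, q_1 = 7*1 + 0 = 7.
  i=2: a_2=2, p_2 = 2*8 + 1 = 17, q_2 = 2*7 + 1 = 15.
  i=3: a_3=4, p_3 = 4*17 + 8 = 76, q_3 = 4*15 + 7 = 67.

1/1, 8/7, 17/15, 76/67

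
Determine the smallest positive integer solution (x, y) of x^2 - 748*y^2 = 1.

First expand sqrt(748) as a continued fraction. With x_i = (sqrt(748) + m_i)/d_i and (m_0, d_0) = (0, 1): a_0 = floor(sqrt(748)) = 27, since 27^2 = 729 <= 748 < 784 = 28^2.
Iterate m_{i+1} = d_i*a_i - m_i, d_{i+1} = (748 - m_{i+1}^2)/d_i, a_{i+1} = floor((a_0 + m_{i+1})/d_{i+1}):
  m_1 = 1*27 - 0 = 27, d_1 = (748 - 27^2)/1 = 19/1 = 19, a_1 = floor((27 + 27)/19) = 2.
  m_2 = 19*2 - 27 = 11, d_2 = (748 - 11^2)/19 = 627/19 = 33, a_2 = floor((27 + 11)/33) = 1.
  m_3 = 33*1 - 11 = 22, d_3 = (748 - 22^2)/33 = 264/33 = 8, a_3 = floor((27 + 22)/8) = 6.
  m_4 = 8*6 - 22 = 26, d_4 = (748 - 26^2)/8 = 72/8 = 9, a_4 = floor((27 + 26)/9) = 5.
  m_5 = 9*5 - 26 = 19, d_5 = (748 - 19^2)/9 = 387/9 = 43, a_5 = floor((27 + 19)/43) = 1.
  m_6 = 43*1 - 19 = 24, d_6 = (748 - 24^2)/43 = 172/43 = 4, a_6 = floor((27 + 24)/4) = 12.
  m_7 = 4*12 - 24 = 24, d_7 = (748 - 24^2)/4 = 172/4 = 43, a_7 = floor((27 + 24)/43) = 1.
  m_8 = 43*1 - 24 = 19, d_8 = (748 - 19^2)/43 = 387/43 = 9, a_8 = floor((27 + 19)/9) = 5.
  m_9 = 9*5 - 19 = 26, d_9 = (748 - 26^2)/9 = 72/9 = 8, a_9 = floor((27 + 26)/8) = 6.
  m_10 = 8*6 - 26 = 22, d_10 = (748 - 22^2)/8 = 264/8 = 33, a_10 = floor((27 + 22)/33) = 1.
  m_11 = 33*1 - 22 = 11, d_11 = (748 - 11^2)/33 = 627/33 = 19, a_11 = floor((27 + 11)/19) = 2.
  m_12 = 19*2 - 11 = 27, d_12 = (748 - 27^2)/19 = 19/19 = 1, a_12 = floor((27 + 27)/1) = 54.
  m_13 = 1*54 - 27 = 27, d_13 = (748 - 27^2)/1 = 19/1 = 19: (m_13, d_13) = (m_1, d_1) = (27, 19), so from here the quotients repeat a_1, ..., a_12; the period length is 12.
So sqrt(748) = [27; (2, 1, 6, 5, 1, 12, 1, 5, 6, 1, 2, 54)] with period length k = 12.
k is even, so the fundamental solution of x^2 - 748y^2 = 1 is (p_{k-1}, q_{k-1}) = (p_11, q_11); compute convergents through index 11.
Convergents (p_i = a_i*p_{i-1} + p_{i-2}, q_i = a_i*q_{i-1} + q_{i-2} with p_{-2}=0, p_{-1}=1, q_{-2}=1, q_{-1}=0):
  i=0: a_0=27, p_0 = 27*1 + 0 = 27, q_0 = 27*0 + 1 = 1.
  i=1: a_1=2, p_1 = 2*27 + 1 = 55, q_1 = 2*1 + 0 = 2.
  i=2: a_2=1, p_2 = 1*55 + 27 = 82, q_2 = 1*2 + 1 = 3.
  i=3: a_3=6, p_3 = 6*82 + 55 = 547, q_3 = 6*3 + 2 = 20.
  i=4: a_4=5, p_4 = 5*547 + 82 = 2817, q_4 = 5*20 + 3 = 103.
  i=5: a_5=1, p_5 = 1*2817 + 547 = 3364, q_5 = 1*103 + 20 = 123.
  i=6: a_6=12, p_6 = 12*3364 + 2817 = 43185, q_6 = 12*123 + 103 = 1579.
  i=7: a_7=1, p_7 = 1*43185 + 3364 = 46549, q_7 = 1*1579 + 123 = 1702.
  i=8: a_8=5, p_8 = 5*46549 + 43185 = 275930, q_8 = 5*1702 + 1579 = 10089.
  i=9: a_9=6, p_9 = 6*275930 + 46549 = 1702129, q_9 = 6*10089 + 1702 = 62236.
  i=10: a_10=1, p_10 = 1*1702129 + 275930 = 1978059, q_10 = 1*62236 + 10089 = 72325.
  i=11: a_11=2, p_11 = 2*1978059 + 1702129 = 5658247, q_11 = 2*72325 + 62236 = 206886.
Check: 5658247^2 - 748*206886^2 = 32015759113009 - 32015759113008 = 1, so (x, y) = (5658247, 206886) solves the equation, and by the theorem it is the least positive solution.

(x, y) = (5658247, 206886)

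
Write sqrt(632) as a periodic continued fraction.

[25; (7, 6, 7, 50)]

Write x_i = (sqrt(632) + m_i)/d_i with (m_0, d_0) = (0, 1). a_0 = floor(sqrt(632)) = 25, since 25^2 = 625 <= 632 < 676 = 26^2.
Iterate m_{i+1} = d_i*a_i - m_i, d_{i+1} = (632 - m_{i+1}^2)/d_i, a_{i+1} = floor((a_0 + m_{i+1})/d_{i+1}):
  m_1 = 1*25 - 0 = 25, d_1 = (632 - 25^2)/1 = 7/1 = 7, a_1 = floor((25 + 25)/7) = 7.
  m_2 = 7*7 - 25 = 24, d_2 = (632 - 24^2)/7 = 56/7 = 8, a_2 = floor((25 + 24)/8) = 6.
  m_3 = 8*6 - 24 = 24, d_3 = (632 - 24^2)/8 = 56/8 = 7, a_3 = floor((25 + 24)/7) = 7.
  m_4 = 7*7 - 24 = 25, d_4 = (632 - 25^2)/7 = 7/7 = 1, a_4 = floor((25 + 25)/1) = 50.
  m_5 = 1*50 - 25 = 25, d_5 = (632 - 25^2)/1 = 7/1 = 7: (m_5, d_5) = (m_1, d_1) = (25, 7), so from here the quotients repeat a_1, ..., a_4; the period length is 4.
Hence the expansion of sqrt(632) is a_0 = 25 followed by the repeating block 7, 6, 7, 50 (period 4).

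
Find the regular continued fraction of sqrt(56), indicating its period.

[7; (2, 14)]

Write x_i = (sqrt(56) + m_i)/d_i with (m_0, d_0) = (0, 1). a_0 = floor(sqrt(56)) = 7, since 7^2 = 49 <= 56 < 64 = 8^2.
Iterate m_{i+1} = d_i*a_i - m_i, d_{i+1} = (56 - m_{i+1}^2)/d_i, a_{i+1} = floor((a_0 + m_{i+1})/d_{i+1}):
  m_1 = 1*7 - 0 = 7, d_1 = (56 - 7^2)/1 = 7/1 = 7, a_1 = floor((7 + 7)/7) = 2.
  m_2 = 7*2 - 7 = 7, d_2 = (56 - 7^2)/7 = 7/7 = 1, a_2 = floor((7 + 7)/1) = 14.
  m_3 = 1*14 - 7 = 7, d_3 = (56 - 7^2)/1 = 7/1 = 7: (m_3, d_3) = (m_1, d_1) = (7, 7), so from here the quotients repeat a_1, a_2; the period length is 2.
Hence the expansion of sqrt(56) is a_0 = 7 followed by the repeating block 2, 14 (period 2).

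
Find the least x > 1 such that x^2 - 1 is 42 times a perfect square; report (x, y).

(x, y) = (13, 2)

First expand sqrt(42) as a continued fraction. With x_i = (sqrt(42) + m_i)/d_i and (m_0, d_0) = (0, 1): a_0 = floor(sqrt(42)) = 6, since 6^2 = 36 <= 42 < 49 = 7^2.
Iterate m_{i+1} = d_i*a_i - m_i, d_{i+1} = (42 - m_{i+1}^2)/d_i, a_{i+1} = floor((a_0 + m_{i+1})/d_{i+1}):
  m_1 = 1*6 - 0 = 6, d_1 = (42 - 6^2)/1 = 6/1 = 6, a_1 = floor((6 + 6)/6) = 2.
  m_2 = 6*2 - 6 = 6, d_2 = (42 - 6^2)/6 = 6/6 = 1, a_2 = floor((6 + 6)/1) = 12.
  m_3 = 1*12 - 6 = 6, d_3 = (42 - 6^2)/1 = 6/1 = 6: (m_3, d_3) = (m_1, d_1) = (6, 6), so from here the quotients repeat a_1, a_2; the period length is 2.
So sqrt(42) = [6; (2, 12)] with period length k = 2.
k is even, so the fundamental solution of x^2 - 42y^2 = 1 is (p_{k-1}, q_{k-1}) = (p_1, q_1); compute convergents through index 1.
Convergents (p_i = a_i*p_{i-1} + p_{i-2}, q_i = a_i*q_{i-1} + q_{i-2} with p_{-2}=0, p_{-1}=1, q_{-2}=1, q_{-1}=0):
  i=0: a_0=6, p_0 = 6*1 + 0 = 6, q_0 = 6*0 + 1 = 1.
  i=1: a_1=2, p_1 = 2*6 + 1 = 13, q_1 = 2*1 + 0 = 2.
Check: 13^2 - 42*2^2 = 169 - 168 = 1, so (x, y) = (13, 2) solves the equation, and by the theorem it is the least positive solution.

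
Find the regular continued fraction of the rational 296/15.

Run the Euclidean algorithm on 296 and 15; the successive quotients are the partial quotients a_0, a_1, ... (each step inverts the fractional part left over by the previous one):
  296 = 19*15 + 11, so a_0 = 19.
  15 = 1*11 + 4, so a_1 = 1.
  11 = 2*4 + 3, so a_2 = 2.
  4 = 1*3 + 1, so a_3 = 1.
  3 = 3*1 + 0, so a_4 = 3.
The remainder reaches 0 after 5 divisions, so the expansion has 5 partial quotients, read off in order.

[19; 1, 2, 1, 3]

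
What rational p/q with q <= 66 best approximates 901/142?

184/29

Expand x = 901/142 as a continued fraction with the Euclidean algorithm:
  901 = 6*142 + 49, so a_0 = 6.
  142 = 2*49 + 44, so a_1 = 2.
  49 = 1*44 + 5, so a_2 = 1.
  44 = 8*5 + 4, so a_3 = 8.
  5 = 1*4 + 1, so a_4 = 1.
  4 = 4*1 + 0, so a_5 = 4.
so x = [6; 2, 1, 8, 1, 4].
Convergents (p_i = a_i*p_{i-1} + p_{i-2}, q_i = a_i*q_{i-1} + q_{i-2} with p_{-2}=0, p_{-1}=1, q_{-2}=1, q_{-1}=0), until the denominator exceeds 66:
  i=0: a_0=6, p_0 = 6*1 + 0 = 6, q_0 = 6*0 + 1 = 1.
  i=1: a_1=2, p_1 = 2*6 + 1 = 13, q_1 = 2*1 + 0 = 2.
  i=2: a_2=1, p_2 = 1*13 + 6 = 19, q_2 = 1*2 + 1 = 3.
  i=3: a_3=8, p_3 = 8*19 + 13 = 165, q_3 = 8*3 + 2 = 26.
  i=4: a_4=1, p_4 = 1*165 + 19 = 184, q_4 = 1*26 + 3 = 29.
  i=5: a_5=4, p_5 = 4*184 + 165 = 901, q_5 = 4*29 + 26 = 142.
q_5 = 142 > 66, so the last convergent with denominator <= 66 is p_4/q_4 = 184/29.
The closest fraction with denominator <= 66 is either p_4/q_4 or the intermediate fraction (k*p_4 + p_3)/(k*q_4 + q_3) with the largest k >= 1 whose denominator stays <= 66; these approach x as k grows, and every other convergent or intermediate fraction in range is farther away.
Largest k: floor((66 - q_3)/q_4) = floor((66 - 26)/29) = 1.
That gives (1*184 + 165)/(1*29 + 26) = 349/55.
Compare the errors: |x - 184/29| = |901*29 - 184*142|/(142*29) = 1/4118, and |x - 349/55| = |901*55 - 349*142|/(142*55) = 3/7810.
Cross-multiplying, 1*7810 = 7810 < 12354 = 3*4118, so 1/4118 is smaller: the convergent 184/29 is closer to x than 349/55.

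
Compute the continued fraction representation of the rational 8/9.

[0; 1, 8]

Run the Euclidean algorithm on 8 and 9; the successive quotients are the partial quotients a_0, a_1, ... (each step inverts the fractional part left over by the previous one):
  8 = 0*9 + 8, so a_0 = 0.
  9 = 1*8 + 1, so a_1 = 1.
  8 = 8*1 + 0, so a_2 = 8.
The remainder reaches 0 after 3 divisions, so the expansion has 3 partial quotients, read off in order.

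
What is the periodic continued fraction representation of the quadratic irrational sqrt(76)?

Write x_i = (sqrt(76) + m_i)/d_i with (m_0, d_0) = (0, 1). a_0 = floor(sqrt(76)) = 8, since 8^2 = 64 <= 76 < 81 = 9^2.
Iterate m_{i+1} = d_i*a_i - m_i, d_{i+1} = (76 - m_{i+1}^2)/d_i, a_{i+1} = floor((a_0 + m_{i+1})/d_{i+1}):
  m_1 = 1*8 - 0 = 8, d_1 = (76 - 8^2)/1 = 12/1 = 12, a_1 = floor((8 + 8)/12) = 1.
  m_2 = 12*1 - 8 = 4, d_2 = (76 - 4^2)/12 = 60/12 = 5, a_2 = floor((8 + 4)/5) = 2.
  m_3 = 5*2 - 4 = 6, d_3 = (76 - 6^2)/5 = 40/5 = 8, a_3 = floor((8 + 6)/8) = 1.
  m_4 = 8*1 - 6 = 2, d_4 = (76 - 2^2)/8 = 72/8 = 9, a_4 = floor((8 + 2)/9) = 1.
  m_5 = 9*1 - 2 = 7, d_5 = (76 - 7^2)/9 = 27/9 = 3, a_5 = floor((8 + 7)/3) = 5.
  m_6 = 3*5 - 7 = 8, d_6 = (76 - 8^2)/3 = 12/3 = 4, a_6 = floor((8 + 8)/4) = 4.
  m_7 = 4*4 - 8 = 8, d_7 = (76 - 8^2)/4 = 12/4 = 3, a_7 = floor((8 + 8)/3) = 5.
  m_8 = 3*5 - 8 = 7, d_8 = (76 - 7^2)/3 = 27/3 = 9, a_8 = floor((8 + 7)/9) = 1.
  m_9 = 9*1 - 7 = 2, d_9 = (76 - 2^2)/9 = 72/9 = 8, a_9 = floor((8 + 2)/8) = 1.
  m_10 = 8*1 - 2 = 6, d_10 = (76 - 6^2)/8 = 40/8 = 5, a_10 = floor((8 + 6)/5) = 2.
  m_11 = 5*2 - 6 = 4, d_11 = (76 - 4^2)/5 = 60/5 = 12, a_11 = floor((8 + 4)/12) = 1.
  m_12 = 12*1 - 4 = 8, d_12 = (76 - 8^2)/12 = 12/12 = 1, a_12 = floor((8 + 8)/1) = 16.
  m_13 = 1*16 - 8 = 8, d_13 = (76 - 8^2)/1 = 12/1 = 12: (m_13, d_13) = (m_1, d_1) = (8, 12), so from here the quotients repeat a_1, ..., a_12; the period length is 12.
Hence the expansion of sqrt(76) is a_0 = 8 followed by the repeating block 1, 2, 1, 1, 5, 4, 5, 1, 1, 2, 1, 16 (period 12).

[8; (1, 2, 1, 1, 5, 4, 5, 1, 1, 2, 1, 16)]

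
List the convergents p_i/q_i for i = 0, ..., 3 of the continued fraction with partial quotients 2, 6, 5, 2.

Using the convergent recurrence p_i = a_i*p_{i-1} + p_{i-2}, q_i = a_i*q_{i-1} + q_{i-2} with p_{-2}=0, p_{-1}=1, q_{-2}=1, q_{-1}=0:
  i=0: a_0=2, p_0 = 2*1 + 0 = 2, q_0 = 2*0 + 1 = 1.
  i=1: a_1=6, p_1 = 6*2 + 1 = 13, q_1 = 6*1 + 0 = 6.
  i=2: a_2=5, p_2 = 5*13 + 2 = 67, q_2 = 5*6 + 1 = 31.
  i=3: a_3=2, p_3 = 2*67 + 13 = 147, q_3 = 2*31 + 6 = 68.

2/1, 13/6, 67/31, 147/68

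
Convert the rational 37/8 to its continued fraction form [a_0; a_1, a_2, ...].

Run the Euclidean algorithm on 37 and 8; the successive quotients are the partial quotients a_0, a_1, ... (each step inverts the fractional part left over by the previous one):
  37 = 4*8 + 5, so a_0 = 4.
  8 = 1*5 + 3, so a_1 = 1.
  5 = 1*3 + 2, so a_2 = 1.
  3 = 1*2 + 1, so a_3 = 1.
  2 = 2*1 + 0, so a_4 = 2.
The remainder reaches 0 after 5 divisions, so the expansion has 5 partial quotients, read off in order.

[4; 1, 1, 1, 2]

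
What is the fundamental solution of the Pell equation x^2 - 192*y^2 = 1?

(x, y) = (97, 7)

First expand sqrt(192) as a continued fraction. With x_i = (sqrt(192) + m_i)/d_i and (m_0, d_0) = (0, 1): a_0 = floor(sqrt(192)) = 13, since 13^2 = 169 <= 192 < 196 = 14^2.
Iterate m_{i+1} = d_i*a_i - m_i, d_{i+1} = (192 - m_{i+1}^2)/d_i, a_{i+1} = floor((a_0 + m_{i+1})/d_{i+1}):
  m_1 = 1*13 - 0 = 13, d_1 = (192 - 13^2)/1 = 23/1 = 23, a_1 = floor((13 + 13)/23) = 1.
  m_2 = 23*1 - 13 = 10, d_2 = (192 - 10^2)/23 = 92/23 = 4, a_2 = floor((13 + 10)/4) = 5.
  m_3 = 4*5 - 10 = 10, d_3 = (192 - 10^2)/4 = 92/4 = 23, a_3 = floor((13 + 10)/23) = 1.
  m_4 = 23*1 - 10 = 13, d_4 = (192 - 13^2)/23 = 23/23 = 1, a_4 = floor((13 + 13)/1) = 26.
  m_5 = 1*26 - 13 = 13, d_5 = (192 - 13^2)/1 = 23/1 = 23: (m_5, d_5) = (m_1, d_1) = (13, 23), so from here the quotients repeat a_1, ..., a_4; the period length is 4.
So sqrt(192) = [13; (1, 5, 1, 26)] with period length k = 4.
k is even, so the fundamental solution of x^2 - 192y^2 = 1 is (p_{k-1}, q_{k-1}) = (p_3, q_3); compute convergents through index 3.
Convergents (p_i = a_i*p_{i-1} + p_{i-2}, q_i = a_i*q_{i-1} + q_{i-2} with p_{-2}=0, p_{-1}=1, q_{-2}=1, q_{-1}=0):
  i=0: a_0=13, p_0 = 13*1 + 0 = 13, q_0 = 13*0 + 1 = 1.
  i=1: a_1=1, p_1 = 1*13 + 1 = 14, q_1 = 1*1 + 0 = 1.
  i=2: a_2=5, p_2 = 5*14 + 13 = 83, q_2 = 5*1 + 1 = 6.
  i=3: a_3=1, p_3 = 1*83 + 14 = 97, q_3 = 1*6 + 1 = 7.
Check: 97^2 - 192*7^2 = 9409 - 9408 = 1, so (x, y) = (97, 7) solves the equation, and by the theorem it is the least positive solution.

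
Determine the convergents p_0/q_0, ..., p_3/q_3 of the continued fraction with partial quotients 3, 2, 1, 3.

Using the convergent recurrence p_i = a_i*p_{i-1} + p_{i-2}, q_i = a_i*q_{i-1} + q_{i-2} with p_{-2}=0, p_{-1}=1, q_{-2}=1, q_{-1}=0:
  i=0: a_0=3, p_0 = 3*1 + 0 = 3, q_0 = 3*0 + 1 = 1.
  i=1: a_1=2, p_1 = 2*3 + 1 = 7, q_1 = 2*1 + 0 = 2.
  i=2: a_2=1, p_2 = 1*7 + 3 = 10, q_2 = 1*2 + 1 = 3.
  i=3: a_3=3, p_3 = 3*10 + 7 = 37, q_3 = 3*3 + 2 = 11.

3/1, 7/2, 10/3, 37/11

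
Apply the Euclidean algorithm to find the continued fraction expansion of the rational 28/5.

Run the Euclidean algorithm on 28 and 5; the successive quotients are the partial quotients a_0, a_1, ... (each step inverts the fractional part left over by the previous one):
  28 = 5*5 + 3, so a_0 = 5.
  5 = 1*3 + 2, so a_1 = 1.
  3 = 1*2 + 1, so a_2 = 1.
  2 = 2*1 + 0, so a_3 = 2.
The remainder reaches 0 after 4 divisions, so the expansion has 4 partial quotients, read off in order.

[5; 1, 1, 2]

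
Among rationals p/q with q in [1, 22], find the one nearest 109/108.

Expand x = 109/108 as a continued fraction with the Euclidean algorithm:
  109 = 1*108 + 1, so a_0 = 1.
  108 = 108*1 + 0, so a_1 = 108.
so x = [1; 108].
Convergents (p_i = a_i*p_{i-1} + p_{i-2}, q_i = a_i*q_{i-1} + q_{i-2} with p_{-2}=0, p_{-1}=1, q_{-2}=1, q_{-1}=0), until the denominator exceeds 22:
  i=0: a_0=1, p_0 = 1*1 + 0 = 1, q_0 = 1*0 + 1 = 1.
  i=1: a_1=108, p_1 = 108*1 + 1 = 109, q_1 = 108*1 + 0 = 108.
q_1 = 108 > 22, so the last convergent with denominator <= 22 is p_0/q_0 = 1/1.
The closest fraction with denominator <= 22 is either p_0/q_0 or the intermediate fraction (k*p_0 + p_{-1})/(k*q_0 + q_{-1}) with the largest k >= 1 whose denominator stays <= 22; these approach x as k grows, and every other convergent or intermediate fraction in range is farther away.
Largest k: floor((22 - q_{-1})/q_0) = floor((22 - 0)/1) = 22 (using the seeds p_{-1} = 1, q_{-1} = 0).
That gives (22*1 + 1)/(22*1 + 0) = 23/22.
Compare the errors: |x - 1/1| = |109*1 - 1*108|/(108*1) = 1/108, and |x - 23/22| = |109*22 - 23*108|/(108*22) = 86/2376.
Cross-multiplying, 1*2376 = 2376 < 9288 = 86*108, so 1/108 is smaller: the convergent 1/1 is closer to x than 23/22.

1/1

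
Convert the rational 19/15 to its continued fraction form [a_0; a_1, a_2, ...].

Run the Euclidean algorithm on 19 and 15; the successive quotients are the partial quotients a_0, a_1, ... (each step inverts the fractional part left over by the previous one):
  19 = 1*15 + 4, so a_0 = 1.
  15 = 3*4 + 3, so a_1 = 3.
  4 = 1*3 + 1, so a_2 = 1.
  3 = 3*1 + 0, so a_3 = 3.
The remainder reaches 0 after 4 divisions, so the expansion has 4 partial quotients, read off in order.

[1; 3, 1, 3]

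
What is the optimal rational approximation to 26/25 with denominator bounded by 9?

Expand x = 26/25 as a continued fraction with the Euclidean algorithm:
  26 = 1*25 + 1, so a_0 = 1.
  25 = 25*1 + 0, so a_1 = 25.
so x = [1; 25].
Convergents (p_i = a_i*p_{i-1} + p_{i-2}, q_i = a_i*q_{i-1} + q_{i-2} with p_{-2}=0, p_{-1}=1, q_{-2}=1, q_{-1}=0), until the denominator exceeds 9:
  i=0: a_0=1, p_0 = 1*1 + 0 = 1, q_0 = 1*0 + 1 = 1.
  i=1: a_1=25, p_1 = 25*1 + 1 = 26, q_1 = 25*1 + 0 = 25.
q_1 = 25 > 9, so the last convergent with denominator <= 9 is p_0/q_0 = 1/1.
The closest fraction with denominator <= 9 is either p_0/q_0 or the intermediate fraction (k*p_0 + p_{-1})/(k*q_0 + q_{-1}) with the largest k >= 1 whose denominator stays <= 9; these approach x as k grows, and every other convergent or intermediate fraction in range is farther away.
Largest k: floor((9 - q_{-1})/q_0) = floor((9 - 0)/1) = 9 (using the seeds p_{-1} = 1, q_{-1} = 0).
That gives (9*1 + 1)/(9*1 + 0) = 10/9.
Compare the errors: |x - 1/1| = |26*1 - 1*25|/(25*1) = 1/25, and |x - 10/9| = |26*9 - 10*25|/(25*9) = 16/225.
Cross-multiplying, 1*225 = 225 < 400 = 16*25, so 1/25 is smaller: the convergent 1/1 is closer to x than 10/9.

1/1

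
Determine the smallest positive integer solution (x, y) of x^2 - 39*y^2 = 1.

(x, y) = (25, 4)

First expand sqrt(39) as a continued fraction. With x_i = (sqrt(39) + m_i)/d_i and (m_0, d_0) = (0, 1): a_0 = floor(sqrt(39)) = 6, since 6^2 = 36 <= 39 < 49 = 7^2.
Iterate m_{i+1} = d_i*a_i - m_i, d_{i+1} = (39 - m_{i+1}^2)/d_i, a_{i+1} = floor((a_0 + m_{i+1})/d_{i+1}):
  m_1 = 1*6 - 0 = 6, d_1 = (39 - 6^2)/1 = 3/1 = 3, a_1 = floor((6 + 6)/3) = 4.
  m_2 = 3*4 - 6 = 6, d_2 = (39 - 6^2)/3 = 3/3 = 1, a_2 = floor((6 + 6)/1) = 12.
  m_3 = 1*12 - 6 = 6, d_3 = (39 - 6^2)/1 = 3/1 = 3: (m_3, d_3) = (m_1, d_1) = (6, 3), so from here the quotients repeat a_1, a_2; the period length is 2.
So sqrt(39) = [6; (4, 12)] with period length k = 2.
k is even, so the fundamental solution of x^2 - 39y^2 = 1 is (p_{k-1}, q_{k-1}) = (p_1, q_1); compute convergents through index 1.
Convergents (p_i = a_i*p_{i-1} + p_{i-2}, q_i = a_i*q_{i-1} + q_{i-2} with p_{-2}=0, p_{-1}=1, q_{-2}=1, q_{-1}=0):
  i=0: a_0=6, p_0 = 6*1 + 0 = 6, q_0 = 6*0 + 1 = 1.
  i=1: a_1=4, p_1 = 4*6 + 1 = 25, q_1 = 4*1 + 0 = 4.
Check: 25^2 - 39*4^2 = 625 - 624 = 1, so (x, y) = (25, 4) solves the equation, and by the theorem it is the least positive solution.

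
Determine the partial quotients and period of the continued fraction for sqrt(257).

Write x_i = (sqrt(257) + m_i)/d_i with (m_0, d_0) = (0, 1). a_0 = floor(sqrt(257)) = 16, since 16^2 = 256 <= 257 < 289 = 17^2.
Iterate m_{i+1} = d_i*a_i - m_i, d_{i+1} = (257 - m_{i+1}^2)/d_i, a_{i+1} = floor((a_0 + m_{i+1})/d_{i+1}):
  m_1 = 1*16 - 0 = 16, d_1 = (257 - 16^2)/1 = 1/1 = 1, a_1 = floor((16 + 16)/1) = 32.
  m_2 = 1*32 - 16 = 16, d_2 = (257 - 16^2)/1 = 1/1 = 1: (m_2, d_2) = (m_1, d_1) = (16, 1), so from here the quotient a_1 repeats; the period length is 1.
Hence the expansion of sqrt(257) is a_0 = 16 followed by the repeating block 32 (period 1).

[16; (32)]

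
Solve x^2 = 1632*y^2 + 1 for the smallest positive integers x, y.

First expand sqrt(1632) as a continued fraction. With x_i = (sqrt(1632) + m_i)/d_i and (m_0, d_0) = (0, 1): a_0 = floor(sqrt(1632)) = 40, since 40^2 = 1600 <= 1632 < 1681 = 41^2.
Iterate m_{i+1} = d_i*a_i - m_i, d_{i+1} = (1632 - m_{i+1}^2)/d_i, a_{i+1} = floor((a_0 + m_{i+1})/d_{i+1}):
  m_1 = 1*40 - 0 = 40, d_1 = (1632 - 40^2)/1 = 32/1 = 32, a_1 = floor((40 + 40)/32) = 2.
  m_2 = 32*2 - 40 = 24, d_2 = (1632 - 24^2)/32 = 1056/32 = 33, a_2 = floor((40 + 24)/33) = 1.
  m_3 = 33*1 - 24 = 9, d_3 = (1632 - 9^2)/33 = 1551/33 = 47, a_3 = floor((40 + 9)/47) = 1.
  m_4 = 47*1 - 9 = 38, d_4 = (1632 - 38^2)/47 = 188/47 = 4, a_4 = floor((40 + 38)/4) = 19.
  m_5 = 4*19 - 38 = 38, d_5 = (1632 - 38^2)/4 = 188/4 = 47, a_5 = floor((40 + 38)/47) = 1.
  m_6 = 47*1 - 38 = 9, d_6 = (1632 - 9^2)/47 = 1551/47 = 33, a_6 = floor((40 + 9)/33) = 1.
  m_7 = 33*1 - 9 = 24, d_7 = (1632 - 24^2)/33 = 1056/33 = 32, a_7 = floor((40 + 24)/32) = 2.
  m_8 = 32*2 - 24 = 40, d_8 = (1632 - 40^2)/32 = 32/32 = 1, a_8 = floor((40 + 40)/1) = 80.
  m_9 = 1*80 - 40 = 40, d_9 = (1632 - 40^2)/1 = 32/1 = 32: (m_9, d_9) = (m_1, d_1) = (40, 32), so from here the quotients repeat a_1, ..., a_8; the period length is 8.
So sqrt(1632) = [40; (2, 1, 1, 19, 1, 1, 2, 80)] with period length k = 8.
k is even, so the fundamental solution of x^2 - 1632y^2 = 1 is (p_{k-1}, q_{k-1}) = (p_7, q_7); compute convergents through index 7.
Convergents (p_i = a_i*p_{i-1} + p_{i-2}, q_i = a_i*q_{i-1} + q_{i-2} with p_{-2}=0, p_{-1}=1, q_{-2}=1, q_{-1}=0):
  i=0: a_0=40, p_0 = 40*1 + 0 = 40, q_0 = 40*0 + 1 = 1.
  i=1: a_1=2, p_1 = 2*40 + 1 = 81, q_1 = 2*1 + 0 = 2.
  i=2: a_2=1, p_2 = 1*81 + 40 = 121, q_2 = 1*2 + 1 = 3.
  i=3: a_3=1, p_3 = 1*121 + 81 = 202, q_3 = 1*3 + 2 = 5.
  i=4: a_4=19, p_4 = 19*202 + 121 = 3959, q_4 = 19*5 + 3 = 98.
  i=5: a_5=1, p_5 = 1*3959 + 202 = 4161, q_5 = 1*98 + 5 = 103.
  i=6: a_6=1, p_6 = 1*4161 + 3959 = 8120, q_6 = 1*103 + 98 = 201.
  i=7: a_7=2, p_7 = 2*8120 + 4161 = 20401, q_7 = 2*201 + 103 = 505.
Check: 20401^2 - 1632*505^2 = 416200801 - 416200800 = 1, so (x, y) = (20401, 505) solves the equation, and by the theorem it is the least positive solution.

(x, y) = (20401, 505)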